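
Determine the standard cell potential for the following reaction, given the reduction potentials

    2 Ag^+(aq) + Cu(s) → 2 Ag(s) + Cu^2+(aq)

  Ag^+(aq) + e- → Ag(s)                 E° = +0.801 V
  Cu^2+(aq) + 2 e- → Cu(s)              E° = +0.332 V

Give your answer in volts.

+0.469 V

Ag^+(aq) gains electrons, so the Ag⁺/Ag couple is the cathode; the Cu²⁺/Cu couple is the anode.
E°cell = E°(cathode) − E°(anode) = +0.801 − (+0.332) = +0.469 V.
The positive value indicates the reaction is spontaneous as written.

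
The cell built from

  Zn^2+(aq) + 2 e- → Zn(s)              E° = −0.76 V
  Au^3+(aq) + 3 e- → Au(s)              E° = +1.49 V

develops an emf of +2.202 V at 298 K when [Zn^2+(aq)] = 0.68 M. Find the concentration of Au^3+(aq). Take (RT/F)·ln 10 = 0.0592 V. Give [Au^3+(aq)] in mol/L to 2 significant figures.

0.0021 M

The Au³⁺/Au couple has the larger reduction potential, so it is the cathode: E°cell = +1.49 − (−0.76) = +2.25 V and n = 6.
Since E = E° − (0.0592/n)·log Q, log Q = n(E° − E)/0.0592 = 4.865.
The balanced reaction is 2 Au^3+(aq) + 3 Zn(s) → 2 Au(s) + 3 Zn^2+(aq), so Q = [Zn^2+(aq)]^3 / [Au^3+(aq)]^2.
Solving for the unknown gives log [Au^3+(aq)] = −2.684, so [Au^3+(aq)] ≈ 0.0021 M.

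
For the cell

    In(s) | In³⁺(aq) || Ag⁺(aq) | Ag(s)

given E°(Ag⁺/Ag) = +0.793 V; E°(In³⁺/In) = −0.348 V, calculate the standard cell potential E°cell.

By convention the left-hand electrode in cell notation is the anode (oxidation) and the right-hand electrode is the cathode (reduction).
E°cell = E°(right) − E°(left) = +0.793 − (−0.348) = +1.141 V.

+1.141 V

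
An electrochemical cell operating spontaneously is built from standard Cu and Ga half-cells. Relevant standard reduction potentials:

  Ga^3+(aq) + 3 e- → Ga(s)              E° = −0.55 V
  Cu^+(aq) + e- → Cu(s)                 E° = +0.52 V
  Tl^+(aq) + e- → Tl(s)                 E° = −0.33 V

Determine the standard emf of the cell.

+1.07 V

The Cu⁺/Cu couple has the higher E°, so Cu ion is reduced (cathode) and Ga is oxidized (anode).
E°cell = E°(cathode) − E°(anode) = +0.52 − (−0.55) = +1.07 V.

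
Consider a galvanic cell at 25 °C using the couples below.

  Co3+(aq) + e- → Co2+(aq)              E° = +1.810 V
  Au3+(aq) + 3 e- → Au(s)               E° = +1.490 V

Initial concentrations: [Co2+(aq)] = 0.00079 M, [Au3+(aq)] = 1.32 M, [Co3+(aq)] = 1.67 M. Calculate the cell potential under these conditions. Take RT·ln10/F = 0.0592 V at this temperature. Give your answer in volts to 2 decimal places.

+0.51 V

The Co³⁺/Co²⁺ couple has the more positive E°, so it is the cathode; Au³⁺/Au is the anode.
E°cell = E°cat − E°an = +1.810 − (+1.490) = +0.320 V; n = 3.
For the overall reaction 3 Co3+(aq) + Au(s) → 3 Co2+(aq) + Au3+(aq), Q = ([Co2+(aq)]^3·[Au3+(aq)]) / [Co3+(aq)]^3 = 1.4×10^−10, giving log Q = −9.855.
By the Nernst equation, E = +0.320 − (0.0592/3)·(−9.855) = +0.51 V.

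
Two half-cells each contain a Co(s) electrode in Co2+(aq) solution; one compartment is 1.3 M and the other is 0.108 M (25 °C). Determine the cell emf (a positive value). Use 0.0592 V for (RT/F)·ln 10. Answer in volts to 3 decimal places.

For a concentration cell E°cell = 0, since both electrodes use the same couple.
The compartment with the higher Co2+(aq) concentration (1.3 M) acts as the cathode; ions are reduced there and produced at the dilute (0.108 M) anode.
With n = 2, Ecell = −(0.0592/2)·log([dilute]/[conc]) = −(0.0592/2)·log(0.108/1.3) = +0.032 V.

0.032 V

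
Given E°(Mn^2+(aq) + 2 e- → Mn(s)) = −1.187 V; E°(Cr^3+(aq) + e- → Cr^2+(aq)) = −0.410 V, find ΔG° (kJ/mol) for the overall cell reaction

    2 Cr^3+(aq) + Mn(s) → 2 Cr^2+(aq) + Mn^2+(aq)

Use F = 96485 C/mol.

In the reaction as written Cr^3+(aq) is reduced, so the Cr³⁺/Cr²⁺ couple is the cathode and Mn²⁺/Mn is the anode.
E°cell = −0.410 − (−1.187) = +0.777 V; balancing electrons gives n = 2.
ΔG° = −nFE°cell = −(2)(96485)(+0.777) J/mol = −150 kJ/mol.

−150 kJ/mol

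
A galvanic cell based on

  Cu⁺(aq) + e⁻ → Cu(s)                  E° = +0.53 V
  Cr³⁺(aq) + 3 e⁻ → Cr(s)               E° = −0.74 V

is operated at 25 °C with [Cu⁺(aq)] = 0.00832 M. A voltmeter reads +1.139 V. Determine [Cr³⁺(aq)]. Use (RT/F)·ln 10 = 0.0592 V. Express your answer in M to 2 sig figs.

2.5 M

Cu⁺/Cu is the cathode (higher E°); E°cell = +0.53 − (−0.74) = +1.27 V with n = 3.
Rearranging E = E° − (0.0592/n)·log Q gives log Q = 3(+1.27 − (+1.139))/0.0592 = 6.639.
Balancing electrons gives 3 Cu⁺(aq) + Cr(s) → 3 Cu(s) + Cr³⁺(aq); thus Q = [Cr³⁺(aq)] / [Cu⁺(aq)]^3.
Isolating [Cr³⁺(aq)] in Q = 10^{6.639} yields log [Cr³⁺(aq)] = 0.399, i.e. 2.5 M.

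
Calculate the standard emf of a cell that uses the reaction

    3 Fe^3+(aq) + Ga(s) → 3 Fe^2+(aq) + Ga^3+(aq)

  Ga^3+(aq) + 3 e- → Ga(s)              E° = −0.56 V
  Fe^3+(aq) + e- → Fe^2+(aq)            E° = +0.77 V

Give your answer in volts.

+1.33 V

Fe^3+(aq) gains electrons, so the Fe³⁺/Fe²⁺ couple is the cathode; the Ga³⁺/Ga couple is the anode.
E°cell = E°(cathode) − E°(anode) = +0.77 − (−0.56) = +1.33 V.
The positive value indicates the reaction is spontaneous as written.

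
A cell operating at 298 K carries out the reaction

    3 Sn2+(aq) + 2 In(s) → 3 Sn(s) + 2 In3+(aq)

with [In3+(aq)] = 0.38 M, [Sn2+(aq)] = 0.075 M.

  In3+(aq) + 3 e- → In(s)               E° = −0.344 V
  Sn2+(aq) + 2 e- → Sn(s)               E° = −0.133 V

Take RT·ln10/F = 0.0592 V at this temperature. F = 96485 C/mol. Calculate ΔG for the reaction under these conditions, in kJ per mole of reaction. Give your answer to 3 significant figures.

−108 kJ/mol

With Sn²⁺/Sn reduced at the cathode, E°cell = −0.133 − (−0.344) = +0.211 V and n = 6.
Q = [In3+(aq)]^2 / [Sn2+(aq)]^3 = 342, so log Q = 2.534 and E = +0.211 − (0.0592/6)(2.534) = +0.1860 V.
Then ΔG = −nFE = −6 × 96485 × +0.1860 J/mol = −108 kJ/mol.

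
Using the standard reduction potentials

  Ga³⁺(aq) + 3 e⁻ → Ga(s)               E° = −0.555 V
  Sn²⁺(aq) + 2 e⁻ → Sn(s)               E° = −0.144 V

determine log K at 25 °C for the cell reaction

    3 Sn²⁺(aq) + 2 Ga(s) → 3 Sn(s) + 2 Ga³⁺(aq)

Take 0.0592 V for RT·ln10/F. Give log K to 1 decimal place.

The Sn²⁺/Sn couple is reduced (cathode); E°cell = −0.144 − (−0.555) = +0.411 V with n = 6.
At equilibrium E = 0, so log K = nE°cell / 0.0592 = (6)(+0.411) / 0.0592 = 41.7.

log K = 41.7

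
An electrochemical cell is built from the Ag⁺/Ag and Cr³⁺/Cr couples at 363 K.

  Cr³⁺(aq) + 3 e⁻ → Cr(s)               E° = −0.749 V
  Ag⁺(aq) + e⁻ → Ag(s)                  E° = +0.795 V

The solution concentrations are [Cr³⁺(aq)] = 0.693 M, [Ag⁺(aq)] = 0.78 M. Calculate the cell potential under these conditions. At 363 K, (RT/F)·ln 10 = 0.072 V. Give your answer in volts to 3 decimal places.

+1.540 V

Since E°(Ag⁺/Ag) > E°(Cr³⁺/Cr), Ag⁺/Ag serves as the cathode.
E°cell = E°cat − E°an = +0.795 − (−0.749) = +1.544 V; n = 3.
For the overall reaction 3 Ag⁺(aq) + Cr(s) → 3 Ag(s) + Cr³⁺(aq), Q = [Cr³⁺(aq)] / [Ag⁺(aq)]^3 = 1.46, giving log Q = 0.164.
E = E° − (0.072/n)·log Q = +1.544 − (0.072/3)(0.164) = +1.540 V.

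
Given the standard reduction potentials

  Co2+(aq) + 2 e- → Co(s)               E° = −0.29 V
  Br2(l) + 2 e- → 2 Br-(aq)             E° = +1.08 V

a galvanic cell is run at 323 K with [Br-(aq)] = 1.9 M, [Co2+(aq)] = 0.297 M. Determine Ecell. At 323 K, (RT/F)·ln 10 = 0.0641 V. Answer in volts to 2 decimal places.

The Br₂/Br⁻ couple has the more positive E°, so it is the cathode; Co²⁺/Co is the anode.
E°cell = +1.08 − (−0.29) = +1.37 V, with n = 2 electrons transferred.
Balancing gives Br2(l) + Co(s) → 2 Br-(aq) + Co2+(aq); hence Q = [Br-(aq)]^2·[Co2+(aq)] = 1.07 (log Q = 0.030).
E = E° − (0.0641/n)·log Q = +1.37 − (0.0641/2)(0.030) = +1.37 V.

+1.37 V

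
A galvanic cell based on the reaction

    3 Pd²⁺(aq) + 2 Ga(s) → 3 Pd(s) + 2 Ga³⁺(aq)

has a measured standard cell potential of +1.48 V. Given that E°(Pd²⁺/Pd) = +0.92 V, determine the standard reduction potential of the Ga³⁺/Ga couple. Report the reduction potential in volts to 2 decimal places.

−0.56 V

In the reaction as written the Pd²⁺/Pd couple is reduced (cathode) and Ga³⁺/Ga is oxidized (anode), so E°cell = E°(Pd²⁺/Pd) − E°(Ga³⁺/Ga).
E°(Ga³⁺/Ga) = E°(cathode) − E°cell = +0.92 − (+1.48) = −0.56 V.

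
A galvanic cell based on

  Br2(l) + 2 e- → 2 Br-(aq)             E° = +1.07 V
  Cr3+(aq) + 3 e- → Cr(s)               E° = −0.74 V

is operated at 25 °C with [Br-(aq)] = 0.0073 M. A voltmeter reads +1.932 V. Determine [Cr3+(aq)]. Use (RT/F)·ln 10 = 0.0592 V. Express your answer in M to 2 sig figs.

With Br₂/Br⁻ at the cathode and Cr³⁺/Cr at the anode, E°cell = +1.07 − (−0.74) = +1.81 V (n = 6).
From the Nernst equation, log Q = n(E° − E)/0.0592 = 6·(+1.81 − (+1.932))/0.0592 = −12.365.
For 3 Br2(l) + 2 Cr(s) → 6 Br-(aq) + 2 Cr3+(aq), the reaction quotient is Q = [Br-(aq)]^6·[Cr3+(aq)]^2.
Substituting the known concentrations and solving, log [Cr3+(aq)] = 0.228 and [Cr3+(aq)] = 1.7 M.

1.7 M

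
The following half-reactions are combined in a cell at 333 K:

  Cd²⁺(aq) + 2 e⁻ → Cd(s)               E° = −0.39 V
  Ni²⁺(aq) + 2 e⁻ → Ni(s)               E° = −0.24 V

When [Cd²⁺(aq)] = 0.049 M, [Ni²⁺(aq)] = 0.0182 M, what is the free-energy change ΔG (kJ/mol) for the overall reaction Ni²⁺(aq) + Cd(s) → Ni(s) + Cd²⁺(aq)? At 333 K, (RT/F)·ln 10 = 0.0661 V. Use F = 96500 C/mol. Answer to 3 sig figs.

−26.2 kJ/mol

The standard cell potential is −0.24 − (−0.39) = +0.15 V, with n = 2 electrons in the balanced equation.
The reaction quotient is [Cd²⁺(aq)] / [Ni²⁺(aq)] = 2.69; by Nernst, E = +0.15 − (0.0661/2)(0.430) = +0.1358 V.
ΔG = −nFE = −(2)(96500)(+0.1358) J/mol = −26.2 kJ/mol.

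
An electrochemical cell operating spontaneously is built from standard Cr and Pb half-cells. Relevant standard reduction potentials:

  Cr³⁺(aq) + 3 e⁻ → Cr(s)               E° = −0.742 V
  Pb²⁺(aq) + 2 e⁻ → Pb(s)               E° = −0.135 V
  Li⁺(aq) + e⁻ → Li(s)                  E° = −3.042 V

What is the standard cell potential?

+0.607 V

The Pb²⁺/Pb couple has the higher E°, so Pb ion is reduced (cathode) and Cr is oxidized (anode).
E°cell = E°(cathode) − E°(anode) = −0.135 − (−0.742) = +0.607 V.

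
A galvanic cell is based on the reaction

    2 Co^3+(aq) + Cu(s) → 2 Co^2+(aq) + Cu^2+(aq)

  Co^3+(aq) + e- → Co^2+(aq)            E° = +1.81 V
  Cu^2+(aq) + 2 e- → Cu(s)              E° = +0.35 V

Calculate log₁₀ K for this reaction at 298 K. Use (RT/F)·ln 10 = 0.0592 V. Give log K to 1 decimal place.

The Co³⁺/Co²⁺ couple is reduced (cathode); E°cell = +1.81 − (+0.35) = +1.46 V with n = 2.
At equilibrium E = 0, so log K = nE°cell / 0.0592 = (2)(+1.46) / 0.0592 = 49.3.

log K = 49.3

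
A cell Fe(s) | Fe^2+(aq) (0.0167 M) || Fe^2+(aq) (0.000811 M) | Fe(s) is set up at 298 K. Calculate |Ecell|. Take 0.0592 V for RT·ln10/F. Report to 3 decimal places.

For a concentration cell E°cell = 0, since both electrodes use the same couple.
The compartment with the higher Fe^2+(aq) concentration (0.0167 M) acts as the cathode; ions are reduced there and produced at the dilute (0.000811 M) anode.
With n = 2, Ecell = −(0.0592/2)·log([dilute]/[conc]) = −(0.0592/2)·log(0.000811/0.0167) = +0.039 V.

0.039 V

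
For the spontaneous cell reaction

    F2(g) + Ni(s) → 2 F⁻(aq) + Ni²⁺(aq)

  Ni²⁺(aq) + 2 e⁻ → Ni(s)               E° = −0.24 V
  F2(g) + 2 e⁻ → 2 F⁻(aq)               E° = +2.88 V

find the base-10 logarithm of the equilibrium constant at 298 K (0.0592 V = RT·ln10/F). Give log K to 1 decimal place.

The F₂/F⁻ couple is reduced (cathode); E°cell = +2.88 − (−0.24) = +3.12 V with n = 2.
At equilibrium E = 0, so log K = nE°cell / 0.0592 = (2)(+3.12) / 0.0592 = 105.4.

log K = 105.4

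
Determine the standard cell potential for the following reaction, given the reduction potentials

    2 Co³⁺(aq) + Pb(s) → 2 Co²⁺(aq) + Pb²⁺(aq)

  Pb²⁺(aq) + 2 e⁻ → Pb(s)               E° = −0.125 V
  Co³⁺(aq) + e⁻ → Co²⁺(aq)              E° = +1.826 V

+1.951 V

Co³⁺(aq) gains electrons, so the Co³⁺/Co²⁺ couple is the cathode; the Pb²⁺/Pb couple is the anode.
E°cell = E°(cathode) − E°(anode) = +1.826 − (−0.125) = +1.951 V.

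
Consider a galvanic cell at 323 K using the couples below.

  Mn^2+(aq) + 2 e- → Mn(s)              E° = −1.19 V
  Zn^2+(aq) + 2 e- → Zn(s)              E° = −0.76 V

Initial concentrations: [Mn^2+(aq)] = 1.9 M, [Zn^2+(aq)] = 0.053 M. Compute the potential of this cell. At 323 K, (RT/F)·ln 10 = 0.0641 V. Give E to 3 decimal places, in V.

Zn²⁺/Zn is reduced (cathode, E° = −0.76 V) and Mn²⁺/Mn is oxidized (anode).
E°cell = −0.76 − (−1.19) = +0.43 V, with n = 2 electrons transferred.
The balanced reaction is Zn^2+(aq) + Mn(s) → Zn(s) + Mn^2+(aq), so Q = [Mn^2+(aq)] / [Zn^2+(aq)] = 35.8 and log Q = 1.554.
Applying E = E° − (RT ln10/nF)·log Q gives +0.43 − (0.0641/2)(1.554) = +0.380 V.

+0.380 V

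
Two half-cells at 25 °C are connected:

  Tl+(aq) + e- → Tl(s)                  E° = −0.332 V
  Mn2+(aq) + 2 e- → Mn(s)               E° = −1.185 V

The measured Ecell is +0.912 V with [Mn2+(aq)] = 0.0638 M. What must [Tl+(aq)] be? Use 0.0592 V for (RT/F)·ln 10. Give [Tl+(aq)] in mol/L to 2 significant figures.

2.5 M

Tl⁺/Tl is the cathode (higher E°); E°cell = −0.332 − (−1.185) = +0.853 V with n = 2.
From the Nernst equation, log Q = n(E° − E)/0.0592 = 2·(+0.853 − (+0.912))/0.0592 = −1.993.
The balanced reaction is 2 Tl+(aq) + Mn(s) → 2 Tl(s) + Mn2+(aq), so Q = [Mn2+(aq)] / [Tl+(aq)]^2.
Substituting the known concentrations and solving, log [Tl+(aq)] = 0.399 and [Tl+(aq)] = 2.5 M.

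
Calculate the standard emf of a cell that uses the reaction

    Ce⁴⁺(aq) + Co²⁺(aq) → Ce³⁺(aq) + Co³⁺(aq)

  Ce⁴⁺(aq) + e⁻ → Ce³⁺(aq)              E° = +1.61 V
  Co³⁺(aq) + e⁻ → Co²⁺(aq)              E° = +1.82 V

−0.21 V

In the reaction as written, Ce⁴⁺(aq) is reduced (cathode) and Co³⁺(aq) is produced by oxidation at the anode.
E°cell = E°(cathode) − E°(anode) = +1.61 − (+1.82) = −0.21 V.
The negative E°cell means the reaction is non-spontaneous in the direction written.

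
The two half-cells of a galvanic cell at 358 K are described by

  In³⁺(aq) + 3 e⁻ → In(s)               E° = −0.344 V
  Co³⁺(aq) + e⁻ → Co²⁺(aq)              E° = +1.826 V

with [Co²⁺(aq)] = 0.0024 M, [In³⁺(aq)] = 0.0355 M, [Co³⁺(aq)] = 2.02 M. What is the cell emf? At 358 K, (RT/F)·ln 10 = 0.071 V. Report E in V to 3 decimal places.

+2.412 V

The Co³⁺/Co²⁺ couple has the more positive E°, so it is the cathode; In³⁺/In is the anode.
E°cell = +1.826 − (−0.344) = +2.170 V, with n = 3 electrons transferred.
For the overall reaction 3 Co³⁺(aq) + In(s) → 3 Co²⁺(aq) + In³⁺(aq), Q = ([Co²⁺(aq)]^3·[In³⁺(aq)]) / [Co³⁺(aq)]^3 = 5.95×10^−11, giving log Q = −10.225.
By the Nernst equation, E = +2.170 − (0.071/3)·(−10.225) = +2.412 V.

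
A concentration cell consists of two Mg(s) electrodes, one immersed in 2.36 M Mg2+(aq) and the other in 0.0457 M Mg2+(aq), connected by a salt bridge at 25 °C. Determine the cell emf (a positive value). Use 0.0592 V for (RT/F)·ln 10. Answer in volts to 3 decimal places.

0.051 V

For a concentration cell E°cell = 0, since both electrodes use the same couple.
The compartment with the higher Mg2+(aq) concentration (2.36 M) acts as the cathode; ions are reduced there and produced at the dilute (0.0457 M) anode.
With n = 2, Ecell = −(0.0592/2)·log([dilute]/[conc]) = −(0.0592/2)·log(0.0457/2.36) = +0.051 V.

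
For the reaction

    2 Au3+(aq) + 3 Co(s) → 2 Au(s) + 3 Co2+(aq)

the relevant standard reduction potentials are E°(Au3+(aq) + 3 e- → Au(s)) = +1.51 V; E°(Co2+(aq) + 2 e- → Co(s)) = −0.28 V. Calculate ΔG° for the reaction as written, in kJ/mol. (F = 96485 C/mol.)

In the reaction as written Au3+(aq) is reduced, so the Au³⁺/Au couple is the cathode and Co²⁺/Co is the anode.
E°cell = +1.51 − (−0.28) = +1.79 V; balancing electrons gives n = 6.
ΔG° = −nFE°cell = −(6)(96485)(+1.79) J/mol = −1036 kJ/mol.

−1036 kJ/mol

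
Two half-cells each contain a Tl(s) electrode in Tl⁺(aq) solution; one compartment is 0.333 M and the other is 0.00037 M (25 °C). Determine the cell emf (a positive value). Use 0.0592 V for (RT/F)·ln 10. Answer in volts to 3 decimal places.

0.175 V

For a concentration cell E°cell = 0, since both electrodes use the same couple.
The compartment with the higher Tl⁺(aq) concentration (0.333 M) acts as the cathode; ions are reduced there and produced at the dilute (0.00037 M) anode.
With n = 1, Ecell = −(0.0592/1)·log([dilute]/[conc]) = −(0.0592/1)·log(0.00037/0.333) = +0.175 V.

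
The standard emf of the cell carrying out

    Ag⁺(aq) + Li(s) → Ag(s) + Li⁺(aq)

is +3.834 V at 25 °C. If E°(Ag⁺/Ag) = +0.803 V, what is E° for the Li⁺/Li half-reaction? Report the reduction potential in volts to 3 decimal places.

In the reaction as written the Ag⁺/Ag couple is reduced (cathode) and Li⁺/Li is oxidized (anode), so E°cell = E°(Ag⁺/Ag) − E°(Li⁺/Li).
E°(Li⁺/Li) = E°(cathode) − E°cell = +0.803 − (+3.834) = −3.031 V.

−3.031 V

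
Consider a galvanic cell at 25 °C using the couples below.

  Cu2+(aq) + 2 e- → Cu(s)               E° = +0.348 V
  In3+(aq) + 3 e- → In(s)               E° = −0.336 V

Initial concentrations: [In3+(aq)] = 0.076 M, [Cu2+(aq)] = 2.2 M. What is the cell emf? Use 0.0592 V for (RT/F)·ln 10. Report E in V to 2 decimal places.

+0.72 V

The Cu²⁺/Cu couple has the more positive E°, so it is the cathode; In³⁺/In is the anode.
E°cell = E°cat − E°an = +0.348 − (−0.336) = +0.684 V; n = 6.
The balanced reaction is 3 Cu2+(aq) + 2 In(s) → 3 Cu(s) + 2 In3+(aq), so Q = [In3+(aq)]^2 / [Cu2+(aq)]^3 = 0.000542 and log Q = −3.266.
By the Nernst equation, E = +0.684 − (0.0592/6)·(−3.266) = +0.72 V.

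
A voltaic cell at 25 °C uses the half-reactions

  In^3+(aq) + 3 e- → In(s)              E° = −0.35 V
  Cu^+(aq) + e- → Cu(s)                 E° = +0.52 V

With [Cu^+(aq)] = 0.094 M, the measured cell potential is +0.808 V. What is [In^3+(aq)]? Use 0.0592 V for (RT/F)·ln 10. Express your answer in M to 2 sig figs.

1.2 M

Cu⁺/Cu is the cathode (higher E°); E°cell = +0.52 − (−0.35) = +0.87 V with n = 3.
Since E = E° − (0.0592/n)·log Q, log Q = n(E° − E)/0.0592 = 3.142.
Balancing electrons gives 3 Cu^+(aq) + In(s) → 3 Cu(s) + In^3+(aq); thus Q = [In^3+(aq)] / [Cu^+(aq)]^3.
Substituting the known concentrations and solving, log [In^3+(aq)] = 0.061 and [In^3+(aq)] = 1.2 M.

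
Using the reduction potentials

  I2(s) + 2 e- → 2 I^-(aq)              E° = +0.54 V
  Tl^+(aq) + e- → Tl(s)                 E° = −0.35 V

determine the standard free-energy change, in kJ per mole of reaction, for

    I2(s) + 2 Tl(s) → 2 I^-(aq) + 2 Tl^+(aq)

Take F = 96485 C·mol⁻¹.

In the reaction as written I2(s) is reduced, so the I₂/I⁻ couple is the cathode and Tl⁺/Tl is the anode.
E°cell = +0.54 − (−0.35) = +0.89 V; balancing electrons gives n = 2.
ΔG° = −nFE°cell = −(2)(96485)(+0.89) J/mol = −172 kJ/mol.

−172 kJ/mol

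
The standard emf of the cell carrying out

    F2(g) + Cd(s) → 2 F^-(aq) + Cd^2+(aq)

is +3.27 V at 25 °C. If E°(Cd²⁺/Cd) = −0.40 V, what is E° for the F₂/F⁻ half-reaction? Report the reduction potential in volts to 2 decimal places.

+2.87 V

In the reaction as written the F₂/F⁻ couple is reduced (cathode) and Cd²⁺/Cd is oxidized (anode), so E°cell = E°(F₂/F⁻) − E°(Cd²⁺/Cd).
E°(F₂/F⁻) = E°cell + E°(anode) = +3.27 + (−0.40) = +2.87 V.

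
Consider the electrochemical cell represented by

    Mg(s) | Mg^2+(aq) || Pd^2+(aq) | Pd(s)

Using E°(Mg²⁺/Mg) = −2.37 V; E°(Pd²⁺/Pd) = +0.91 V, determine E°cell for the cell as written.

By convention the left-hand electrode in cell notation is the anode (oxidation) and the right-hand electrode is the cathode (reduction).
E°cell = E°(right) − E°(left) = +0.91 − (−2.37) = +3.28 V.

+3.28 V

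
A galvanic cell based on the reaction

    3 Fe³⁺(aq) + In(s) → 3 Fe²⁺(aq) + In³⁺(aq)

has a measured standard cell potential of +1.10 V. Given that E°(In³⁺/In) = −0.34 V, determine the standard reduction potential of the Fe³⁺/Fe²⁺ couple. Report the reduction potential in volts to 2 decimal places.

+0.76 V

In the reaction as written the Fe³⁺/Fe²⁺ couple is reduced (cathode) and In³⁺/In is oxidized (anode), so E°cell = E°(Fe³⁺/Fe²⁺) − E°(In³⁺/In).
E°(Fe³⁺/Fe²⁺) = E°cell + E°(anode) = +1.10 + (−0.34) = +0.76 V.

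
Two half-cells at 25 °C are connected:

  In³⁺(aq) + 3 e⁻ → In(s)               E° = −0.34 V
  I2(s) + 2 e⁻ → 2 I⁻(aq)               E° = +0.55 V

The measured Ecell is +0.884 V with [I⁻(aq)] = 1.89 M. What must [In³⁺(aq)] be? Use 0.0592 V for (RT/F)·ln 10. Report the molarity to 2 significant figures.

0.30 M

With I₂/I⁻ at the cathode and In³⁺/In at the anode, E°cell = +0.55 − (−0.34) = +0.89 V (n = 6).
Since E = E° − (0.0592/n)·log Q, log Q = n(E° − E)/0.0592 = 0.608.
For 3 I2(s) + 2 In(s) → 6 I⁻(aq) + 2 In³⁺(aq), the reaction quotient is Q = [I⁻(aq)]^6·[In³⁺(aq)]^2.
Isolating [In³⁺(aq)] in Q = 10^{0.608} yields log [In³⁺(aq)] = −0.525, i.e. 0.30 M.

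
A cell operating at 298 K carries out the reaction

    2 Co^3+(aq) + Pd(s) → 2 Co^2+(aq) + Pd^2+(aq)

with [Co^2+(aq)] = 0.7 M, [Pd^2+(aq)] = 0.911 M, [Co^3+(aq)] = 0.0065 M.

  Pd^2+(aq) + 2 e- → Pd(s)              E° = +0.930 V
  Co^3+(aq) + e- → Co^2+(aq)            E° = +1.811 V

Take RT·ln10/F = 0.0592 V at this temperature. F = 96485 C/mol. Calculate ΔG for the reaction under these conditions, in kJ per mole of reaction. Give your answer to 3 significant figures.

E°cell = +1.811 − (+0.930) = +0.881 V; the balanced reaction transfers n = 2 electrons.
The reaction quotient is ([Co^2+(aq)]^2·[Pd^2+(aq)]) / [Co^3+(aq)]^2 = 1.06×10^4; by Nernst, E = +0.881 − (0.0592/2)(4.024) = +0.7619 V.
Then ΔG = −nFE = −2 × 96485 × +0.7619 J/mol = −147 kJ/mol.

−147 kJ/mol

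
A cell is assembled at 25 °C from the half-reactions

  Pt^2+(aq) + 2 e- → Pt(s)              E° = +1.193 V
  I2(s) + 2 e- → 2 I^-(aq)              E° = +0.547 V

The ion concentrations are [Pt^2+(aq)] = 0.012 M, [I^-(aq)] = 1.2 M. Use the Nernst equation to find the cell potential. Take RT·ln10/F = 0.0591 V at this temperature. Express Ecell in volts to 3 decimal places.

The Pt²⁺/Pt couple has the more positive E°, so it is the cathode; I₂/I⁻ is the anode.
The standard potential is +1.193 − (+0.547) = +0.646 V and the balanced reaction transfers n = 2 electrons.
For the overall reaction Pt^2+(aq) + 2 I^-(aq) → Pt(s) + I2(s), Q = 1 / ([Pt^2+(aq)]·[I^-(aq)]^2) = 57.9, giving log Q = 1.762.
By the Nernst equation, E = +0.646 − (0.0591/2)·(1.762) = +0.594 V.

+0.594 V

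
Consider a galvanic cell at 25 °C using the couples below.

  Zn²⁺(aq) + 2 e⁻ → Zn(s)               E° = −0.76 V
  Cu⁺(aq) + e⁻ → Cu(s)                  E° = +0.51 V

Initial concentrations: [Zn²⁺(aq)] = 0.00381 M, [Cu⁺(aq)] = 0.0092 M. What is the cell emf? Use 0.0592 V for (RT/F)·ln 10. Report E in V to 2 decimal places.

+1.22 V

Since E°(Cu⁺/Cu) > E°(Zn²⁺/Zn), Cu⁺/Cu serves as the cathode.
The standard potential is +0.51 − (−0.76) = +1.27 V and the balanced reaction transfers n = 2 electrons.
For the overall reaction 2 Cu⁺(aq) + Zn(s) → 2 Cu(s) + Zn²⁺(aq), Q = [Zn²⁺(aq)] / [Cu⁺(aq)]^2 = 45, giving log Q = 1.653.
Applying E = E° − (RT ln10/nF)·log Q gives +1.27 − (0.0592/2)(1.653) = +1.22 V.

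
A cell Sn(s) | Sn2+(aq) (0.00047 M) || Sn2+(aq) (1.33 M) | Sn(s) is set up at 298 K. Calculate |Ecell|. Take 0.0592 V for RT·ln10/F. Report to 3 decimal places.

0.102 V

For a concentration cell E°cell = 0, since both electrodes use the same couple.
The compartment with the higher Sn2+(aq) concentration (1.33 M) acts as the cathode; ions are reduced there and produced at the dilute (0.00047 M) anode.
With n = 2, Ecell = −(0.0592/2)·log([dilute]/[conc]) = −(0.0592/2)·log(0.00047/1.33) = +0.102 V.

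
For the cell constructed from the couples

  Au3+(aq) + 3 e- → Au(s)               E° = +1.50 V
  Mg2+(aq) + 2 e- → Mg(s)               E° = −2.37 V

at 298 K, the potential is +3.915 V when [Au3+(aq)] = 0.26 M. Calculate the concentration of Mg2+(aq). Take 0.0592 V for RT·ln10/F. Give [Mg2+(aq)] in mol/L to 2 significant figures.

0.012 M

The Au³⁺/Au couple has the larger reduction potential, so it is the cathode: E°cell = +1.50 − (−2.37) = +3.87 V and n = 6.
From the Nernst equation, log Q = n(E° − E)/0.0592 = 6·(+3.87 − (+3.915))/0.0592 = −4.561.
For 2 Au3+(aq) + 3 Mg(s) → 2 Au(s) + 3 Mg2+(aq), the reaction quotient is Q = [Mg2+(aq)]^3 / [Au3+(aq)]^2.
Isolating [Mg2+(aq)] in Q = 10^{−4.561} yields log [Mg2+(aq)] = −1.910, i.e. 0.012 M.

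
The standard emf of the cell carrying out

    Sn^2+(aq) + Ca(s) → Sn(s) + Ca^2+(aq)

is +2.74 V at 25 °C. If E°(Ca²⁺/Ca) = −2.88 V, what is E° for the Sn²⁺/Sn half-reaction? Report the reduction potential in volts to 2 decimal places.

In the reaction as written the Sn²⁺/Sn couple is reduced (cathode) and Ca²⁺/Ca is oxidized (anode), so E°cell = E°(Sn²⁺/Sn) − E°(Ca²⁺/Ca).
E°(Sn²⁺/Sn) = E°cell + E°(anode) = +2.74 + (−2.88) = −0.14 V.

−0.14 V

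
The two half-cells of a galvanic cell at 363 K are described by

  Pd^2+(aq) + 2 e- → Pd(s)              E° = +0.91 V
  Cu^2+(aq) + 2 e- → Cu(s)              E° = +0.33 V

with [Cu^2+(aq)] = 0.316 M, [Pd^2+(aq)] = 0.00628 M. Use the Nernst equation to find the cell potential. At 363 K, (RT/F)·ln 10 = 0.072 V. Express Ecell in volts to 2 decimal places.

+0.52 V

Since E°(Pd²⁺/Pd) > E°(Cu²⁺/Cu), Pd²⁺/Pd serves as the cathode.
E°cell = +0.91 − (+0.33) = +0.58 V, with n = 2 electrons transferred.
The balanced reaction is Pd^2+(aq) + Cu(s) → Pd(s) + Cu^2+(aq), so Q = [Cu^2+(aq)] / [Pd^2+(aq)] = 50.3 and log Q = 1.702.
By the Nernst equation, E = +0.58 − (0.072/2)·(1.702) = +0.52 V.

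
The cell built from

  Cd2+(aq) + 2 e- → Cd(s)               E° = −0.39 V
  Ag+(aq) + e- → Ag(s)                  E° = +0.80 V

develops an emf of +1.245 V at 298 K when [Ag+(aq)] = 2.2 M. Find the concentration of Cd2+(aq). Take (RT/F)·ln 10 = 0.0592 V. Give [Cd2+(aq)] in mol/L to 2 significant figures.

0.067 M

Ag⁺/Ag is the cathode (higher E°); E°cell = +0.80 − (−0.39) = +1.19 V with n = 2.
Rearranging E = E° − (0.0592/n)·log Q gives log Q = 2(+1.19 − (+1.245))/0.0592 = −1.858.
For 2 Ag+(aq) + Cd(s) → 2 Ag(s) + Cd2+(aq), the reaction quotient is Q = [Cd2+(aq)] / [Ag+(aq)]^2.
Isolating [Cd2+(aq)] in Q = 10^{−1.858} yields log [Cd2+(aq)] = −1.173, i.e. 0.067 M.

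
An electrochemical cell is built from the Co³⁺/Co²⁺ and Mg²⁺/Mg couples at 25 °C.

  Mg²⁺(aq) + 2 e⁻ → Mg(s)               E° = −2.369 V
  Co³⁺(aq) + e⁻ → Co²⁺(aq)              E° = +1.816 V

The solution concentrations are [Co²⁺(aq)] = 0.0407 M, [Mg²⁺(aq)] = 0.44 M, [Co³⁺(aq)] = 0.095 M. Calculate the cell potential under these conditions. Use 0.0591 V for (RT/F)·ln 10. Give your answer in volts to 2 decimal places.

Since E°(Co³⁺/Co²⁺) > E°(Mg²⁺/Mg), Co³⁺/Co²⁺ serves as the cathode.
E°cell = +1.816 − (−2.369) = +4.185 V, with n = 2 electrons transferred.
The balanced reaction is 2 Co³⁺(aq) + Mg(s) → 2 Co²⁺(aq) + Mg²⁺(aq), so Q = ([Co²⁺(aq)]^2·[Mg²⁺(aq)]) / [Co³⁺(aq)]^2 = 0.0808 and log Q = −1.093.
E = E° − (0.0591/n)·log Q = +4.185 − (0.0591/2)(−1.093) = +4.22 V.

+4.22 V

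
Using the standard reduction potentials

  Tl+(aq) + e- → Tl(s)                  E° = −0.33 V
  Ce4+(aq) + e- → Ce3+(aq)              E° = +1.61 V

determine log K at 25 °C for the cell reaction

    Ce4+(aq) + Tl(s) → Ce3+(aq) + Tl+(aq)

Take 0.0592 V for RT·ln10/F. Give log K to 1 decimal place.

The Ce⁴⁺/Ce³⁺ couple is reduced (cathode); E°cell = +1.61 − (−0.33) = +1.94 V with n = 1.
At equilibrium E = 0, so log K = nE°cell / 0.0592 = (1)(+1.94) / 0.0592 = 32.8.

log K = 32.8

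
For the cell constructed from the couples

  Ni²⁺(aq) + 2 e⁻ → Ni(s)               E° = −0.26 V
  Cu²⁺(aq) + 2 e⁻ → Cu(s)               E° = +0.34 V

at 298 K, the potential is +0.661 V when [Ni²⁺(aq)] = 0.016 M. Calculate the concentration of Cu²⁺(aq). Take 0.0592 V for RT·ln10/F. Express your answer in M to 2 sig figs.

1.8 M

Cu²⁺/Cu is the cathode (higher E°); E°cell = +0.34 − (−0.26) = +0.60 V with n = 2.
Rearranging E = E° − (0.0592/n)·log Q gives log Q = 2(+0.60 − (+0.661))/0.0592 = −2.061.
Balancing electrons gives Cu²⁺(aq) + Ni(s) → Cu(s) + Ni²⁺(aq); thus Q = [Ni²⁺(aq)] / [Cu²⁺(aq)].
Substituting the known concentrations and solving, log [Cu²⁺(aq)] = 0.265 and [Cu²⁺(aq)] = 1.8 M.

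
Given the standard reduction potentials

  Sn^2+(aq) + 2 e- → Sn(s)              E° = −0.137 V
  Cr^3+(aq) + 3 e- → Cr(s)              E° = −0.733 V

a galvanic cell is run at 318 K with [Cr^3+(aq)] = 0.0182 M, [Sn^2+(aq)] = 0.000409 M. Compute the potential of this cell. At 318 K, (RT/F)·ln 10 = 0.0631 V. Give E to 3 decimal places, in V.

The Sn²⁺/Sn couple has the more positive E°, so it is the cathode; Cr³⁺/Cr is the anode.
The standard potential is −0.137 − (−0.733) = +0.596 V and the balanced reaction transfers n = 6 electrons.
Balancing gives 3 Sn^2+(aq) + 2 Cr(s) → 3 Sn(s) + 2 Cr^3+(aq); hence Q = [Cr^3+(aq)]^2 / [Sn^2+(aq)]^3 = 4.84×10^6 (log Q = 6.685).
Applying E = E° − (RT ln10/nF)·log Q gives +0.596 − (0.0631/6)(6.685) = +0.526 V.

+0.526 V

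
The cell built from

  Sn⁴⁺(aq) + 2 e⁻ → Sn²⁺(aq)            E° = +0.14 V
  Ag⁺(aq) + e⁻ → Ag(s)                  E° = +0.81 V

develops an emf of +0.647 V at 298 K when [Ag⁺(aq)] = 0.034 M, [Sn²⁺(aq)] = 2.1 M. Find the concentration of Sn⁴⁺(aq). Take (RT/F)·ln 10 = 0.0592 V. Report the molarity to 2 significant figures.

0.015 M

With Ag⁺/Ag at the cathode and Sn⁴⁺/Sn²⁺ at the anode, E°cell = +0.81 − (+0.14) = +0.67 V (n = 2).
From the Nernst equation, log Q = n(E° − E)/0.0592 = 2·(+0.67 − (+0.647))/0.0592 = 0.777.
Balancing electrons gives 2 Ag⁺(aq) + Sn²⁺(aq) → 2 Ag(s) + Sn⁴⁺(aq); thus Q = [Sn⁴⁺(aq)] / ([Ag⁺(aq)]^2·[Sn²⁺(aq)]).
Substituting the known concentrations and solving, log [Sn⁴⁺(aq)] = −1.838 and [Sn⁴⁺(aq)] = 0.015 M.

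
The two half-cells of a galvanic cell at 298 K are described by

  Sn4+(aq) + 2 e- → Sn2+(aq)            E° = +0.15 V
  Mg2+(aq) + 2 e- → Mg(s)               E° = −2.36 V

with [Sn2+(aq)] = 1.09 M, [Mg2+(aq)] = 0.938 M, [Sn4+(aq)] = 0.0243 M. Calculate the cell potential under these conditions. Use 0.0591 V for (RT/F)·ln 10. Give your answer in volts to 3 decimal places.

+2.462 V

Since E°(Sn⁴⁺/Sn²⁺) > E°(Mg²⁺/Mg), Sn⁴⁺/Sn²⁺ serves as the cathode.
E°cell = E°cat − E°an = +0.15 − (−2.36) = +2.51 V; n = 2.
The balanced reaction is Sn4+(aq) + Mg(s) → Sn2+(aq) + Mg2+(aq), so Q = ([Sn2+(aq)]·[Mg2+(aq)]) / [Sn4+(aq)] = 42.1 and log Q = 1.624.
By the Nernst equation, E = +2.51 − (0.0591/2)·(1.624) = +2.462 V.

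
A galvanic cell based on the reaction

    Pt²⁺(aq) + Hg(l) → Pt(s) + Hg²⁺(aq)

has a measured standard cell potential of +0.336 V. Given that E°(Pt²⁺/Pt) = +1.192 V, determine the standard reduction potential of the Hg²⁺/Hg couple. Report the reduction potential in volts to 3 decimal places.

In the reaction as written the Pt²⁺/Pt couple is reduced (cathode) and Hg²⁺/Hg is oxidized (anode), so E°cell = E°(Pt²⁺/Pt) − E°(Hg²⁺/Hg).
E°(Hg²⁺/Hg) = E°(cathode) − E°cell = +1.192 − (+0.336) = +0.856 V.

+0.856 V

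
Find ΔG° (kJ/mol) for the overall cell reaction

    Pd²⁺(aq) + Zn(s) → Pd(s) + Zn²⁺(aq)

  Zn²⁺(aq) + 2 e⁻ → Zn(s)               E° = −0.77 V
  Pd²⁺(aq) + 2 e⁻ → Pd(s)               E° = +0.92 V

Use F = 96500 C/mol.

In the reaction as written Pd²⁺(aq) is reduced, so the Pd²⁺/Pd couple is the cathode and Zn²⁺/Zn is the anode.
E°cell = +0.92 − (−0.77) = +1.69 V; balancing electrons gives n = 2.
ΔG° = −nFE°cell = −(2)(96500)(+1.69) J/mol = −326 kJ/mol.

−326 kJ/mol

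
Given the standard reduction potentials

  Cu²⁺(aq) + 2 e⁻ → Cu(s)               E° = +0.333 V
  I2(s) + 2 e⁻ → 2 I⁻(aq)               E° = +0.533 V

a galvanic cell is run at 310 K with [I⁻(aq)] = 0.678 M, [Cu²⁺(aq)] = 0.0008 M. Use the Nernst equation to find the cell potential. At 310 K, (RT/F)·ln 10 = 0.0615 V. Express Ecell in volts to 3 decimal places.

Since E°(I₂/I⁻) > E°(Cu²⁺/Cu), I₂/I⁻ serves as the cathode.
E°cell = E°cat − E°an = +0.533 − (+0.333) = +0.200 V; n = 2.
For the overall reaction I2(s) + Cu(s) → 2 I⁻(aq) + Cu²⁺(aq), Q = [I⁻(aq)]^2·[Cu²⁺(aq)] = 0.000368, giving log Q = −3.434.
By the Nernst equation, E = +0.200 − (0.0615/2)·(−3.434) = +0.306 V.

+0.306 V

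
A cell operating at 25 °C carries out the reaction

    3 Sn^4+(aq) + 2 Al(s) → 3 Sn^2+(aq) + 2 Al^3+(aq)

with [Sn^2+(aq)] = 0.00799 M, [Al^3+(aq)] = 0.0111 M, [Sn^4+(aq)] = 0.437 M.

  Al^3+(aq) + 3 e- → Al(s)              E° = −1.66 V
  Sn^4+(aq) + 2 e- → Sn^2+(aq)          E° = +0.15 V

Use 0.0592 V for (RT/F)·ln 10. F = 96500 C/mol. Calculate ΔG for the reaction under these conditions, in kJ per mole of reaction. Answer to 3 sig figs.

E°cell = +0.15 − (−1.66) = +1.81 V; the balanced reaction transfers n = 6 electrons.
Q = ([Sn^2+(aq)]^3·[Al^3+(aq)]^2) / [Sn^4+(aq)]^3 = 7.53×10^−10, so log Q = −9.123 and E = +1.81 − (0.0592/6)(−9.123) = +1.9000 V.
Finally ΔG = −nFE = −(6)(96500 C/mol)(+1.9000 V) = −1100 kJ/mol.

−1100 kJ/mol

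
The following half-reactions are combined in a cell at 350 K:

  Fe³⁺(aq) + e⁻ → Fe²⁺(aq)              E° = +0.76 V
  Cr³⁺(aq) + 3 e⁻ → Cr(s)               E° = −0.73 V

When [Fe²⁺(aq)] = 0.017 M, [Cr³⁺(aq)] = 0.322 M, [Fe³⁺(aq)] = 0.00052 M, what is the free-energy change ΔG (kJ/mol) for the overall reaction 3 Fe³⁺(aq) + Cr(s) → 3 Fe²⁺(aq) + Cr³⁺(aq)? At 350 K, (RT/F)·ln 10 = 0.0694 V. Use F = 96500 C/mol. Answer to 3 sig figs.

With Fe³⁺/Fe²⁺ reduced at the cathode, E°cell = +0.76 − (−0.73) = +1.49 V and n = 3.
The reaction quotient is ([Fe²⁺(aq)]^3·[Cr³⁺(aq)]) / [Fe³⁺(aq)]^3 = 1.13×10^4; by Nernst, E = +1.49 − (0.0694/3)(4.051) = +1.3963 V.
Then ΔG = −nFE = −3 × 96500 × +1.3963 J/mol = −404 kJ/mol.

−404 kJ/mol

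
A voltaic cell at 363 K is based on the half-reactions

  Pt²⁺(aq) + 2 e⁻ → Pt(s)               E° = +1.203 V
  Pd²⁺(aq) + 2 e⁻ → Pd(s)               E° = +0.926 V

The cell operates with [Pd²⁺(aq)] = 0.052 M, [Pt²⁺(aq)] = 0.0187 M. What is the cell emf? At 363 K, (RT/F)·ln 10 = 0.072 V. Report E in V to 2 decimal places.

Since E°(Pt²⁺/Pt) > E°(Pd²⁺/Pd), Pt²⁺/Pt serves as the cathode.
The standard potential is +1.203 − (+0.926) = +0.277 V and the balanced reaction transfers n = 2 electrons.
The balanced reaction is Pt²⁺(aq) + Pd(s) → Pt(s) + Pd²⁺(aq), so Q = [Pd²⁺(aq)] / [Pt²⁺(aq)] = 2.78 and log Q = 0.444.
By the Nernst equation, E = +0.277 − (0.072/2)·(0.444) = +0.26 V.

+0.26 V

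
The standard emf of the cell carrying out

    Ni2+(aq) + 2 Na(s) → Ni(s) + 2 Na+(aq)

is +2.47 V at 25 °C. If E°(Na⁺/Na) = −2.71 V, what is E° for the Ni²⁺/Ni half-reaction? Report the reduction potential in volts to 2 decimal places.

−0.24 V

In the reaction as written the Ni²⁺/Ni couple is reduced (cathode) and Na⁺/Na is oxidized (anode), so E°cell = E°(Ni²⁺/Ni) − E°(Na⁺/Na).
E°(Ni²⁺/Ni) = E°cell + E°(anode) = +2.47 + (−2.71) = −0.24 V.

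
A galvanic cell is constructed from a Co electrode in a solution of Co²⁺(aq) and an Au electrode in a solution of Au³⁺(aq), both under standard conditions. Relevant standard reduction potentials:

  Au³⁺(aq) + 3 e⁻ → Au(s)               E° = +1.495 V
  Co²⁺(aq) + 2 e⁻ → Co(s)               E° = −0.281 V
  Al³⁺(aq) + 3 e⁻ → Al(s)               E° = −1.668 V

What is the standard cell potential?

The Au³⁺/Au couple has the higher E°, so Au ion is reduced (cathode) and Co is oxidized (anode).
E°cell = E°(cathode) − E°(anode) = +1.495 − (−0.281) = +1.776 V.

+1.776 V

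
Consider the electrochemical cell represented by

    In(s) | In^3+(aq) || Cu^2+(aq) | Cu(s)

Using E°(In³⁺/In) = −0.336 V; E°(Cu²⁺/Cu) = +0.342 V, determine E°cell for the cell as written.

+0.678 V

By convention the left-hand electrode in cell notation is the anode (oxidation) and the right-hand electrode is the cathode (reduction).
E°cell = E°(right) − E°(left) = +0.342 − (−0.336) = +0.678 V.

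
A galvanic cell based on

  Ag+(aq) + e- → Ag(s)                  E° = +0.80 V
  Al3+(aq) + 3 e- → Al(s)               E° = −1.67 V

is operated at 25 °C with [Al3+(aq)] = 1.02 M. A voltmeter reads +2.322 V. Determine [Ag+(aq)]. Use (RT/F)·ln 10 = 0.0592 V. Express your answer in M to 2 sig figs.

0.0032 M

With Ag⁺/Ag at the cathode and Al³⁺/Al at the anode, E°cell = +0.80 − (−1.67) = +2.47 V (n = 3).
Rearranging E = E° − (0.0592/n)·log Q gives log Q = 3(+2.47 − (+2.322))/0.0592 = 7.500.
Balancing electrons gives 3 Ag+(aq) + Al(s) → 3 Ag(s) + Al3+(aq); thus Q = [Al3+(aq)] / [Ag+(aq)]^3.
Substituting the known concentrations and solving, log [Ag+(aq)] = −2.497 and [Ag+(aq)] = 0.0032 M.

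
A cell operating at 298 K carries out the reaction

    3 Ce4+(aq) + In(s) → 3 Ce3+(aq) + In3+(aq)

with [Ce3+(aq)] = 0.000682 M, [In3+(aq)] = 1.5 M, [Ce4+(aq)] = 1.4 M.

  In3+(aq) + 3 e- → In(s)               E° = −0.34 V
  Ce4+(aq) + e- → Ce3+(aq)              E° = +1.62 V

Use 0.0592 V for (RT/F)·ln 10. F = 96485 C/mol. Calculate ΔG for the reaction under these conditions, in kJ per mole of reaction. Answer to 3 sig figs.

−623 kJ/mol

E°cell = +1.62 − (−0.34) = +1.96 V; the balanced reaction transfers n = 3 electrons.
Q = ([Ce3+(aq)]^3·[In3+(aq)]) / [Ce4+(aq)]^3 = 1.73×10^−10, so log Q = −9.761 and E = +1.96 − (0.0592/3)(−9.761) = +2.1526 V.
ΔG = −nFE = −(3)(96485)(+2.1526) J/mol = −623 kJ/mol.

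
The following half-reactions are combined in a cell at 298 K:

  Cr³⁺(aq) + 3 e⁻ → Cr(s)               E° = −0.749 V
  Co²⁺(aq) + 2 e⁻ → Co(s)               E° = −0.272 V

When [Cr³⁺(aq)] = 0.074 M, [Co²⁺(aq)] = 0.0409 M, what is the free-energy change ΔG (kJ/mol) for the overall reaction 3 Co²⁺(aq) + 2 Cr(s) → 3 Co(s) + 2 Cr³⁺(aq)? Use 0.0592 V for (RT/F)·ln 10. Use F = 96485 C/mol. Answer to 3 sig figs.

−265 kJ/mol

The standard cell potential is −0.272 − (−0.749) = +0.477 V, with n = 6 electrons in the balanced equation.
Here Q = [Cr³⁺(aq)]^2 / [Co²⁺(aq)]^3 = 80 (log Q = 1.903), giving E = +0.477 − (0.0592/6)·(1.903) = +0.4582 V.
ΔG = −nFE = −(6)(96485)(+0.4582) J/mol = −265 kJ/mol.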